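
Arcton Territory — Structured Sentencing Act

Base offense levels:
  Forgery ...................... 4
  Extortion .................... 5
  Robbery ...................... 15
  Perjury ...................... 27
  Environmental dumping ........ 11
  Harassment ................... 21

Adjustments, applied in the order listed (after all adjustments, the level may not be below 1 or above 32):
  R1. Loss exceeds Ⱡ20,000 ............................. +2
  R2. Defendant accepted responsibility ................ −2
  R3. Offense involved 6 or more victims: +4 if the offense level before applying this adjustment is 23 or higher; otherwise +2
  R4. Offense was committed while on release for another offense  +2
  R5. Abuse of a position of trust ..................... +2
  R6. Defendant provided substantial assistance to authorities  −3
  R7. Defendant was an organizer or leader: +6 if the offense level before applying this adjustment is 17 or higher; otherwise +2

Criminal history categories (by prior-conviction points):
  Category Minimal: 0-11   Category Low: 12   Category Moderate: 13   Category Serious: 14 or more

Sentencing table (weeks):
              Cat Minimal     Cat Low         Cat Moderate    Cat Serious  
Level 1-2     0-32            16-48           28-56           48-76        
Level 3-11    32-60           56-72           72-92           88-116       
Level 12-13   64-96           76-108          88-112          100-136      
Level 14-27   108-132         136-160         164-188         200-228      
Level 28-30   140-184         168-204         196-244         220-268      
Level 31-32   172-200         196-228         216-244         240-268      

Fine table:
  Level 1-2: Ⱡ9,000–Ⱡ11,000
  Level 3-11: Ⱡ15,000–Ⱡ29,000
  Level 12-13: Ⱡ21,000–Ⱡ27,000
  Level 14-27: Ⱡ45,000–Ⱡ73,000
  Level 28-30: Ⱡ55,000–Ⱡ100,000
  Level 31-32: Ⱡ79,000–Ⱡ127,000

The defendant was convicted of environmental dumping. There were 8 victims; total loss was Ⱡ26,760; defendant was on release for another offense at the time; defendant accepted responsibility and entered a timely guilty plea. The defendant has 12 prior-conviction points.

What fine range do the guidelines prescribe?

Ⱡ45,000–Ⱡ73,000

Base offense level for environmental dumping: 11.
R1 applies: 11 + 2 = 13.
R2 applies: 13 − 2 = 11.
R3 applies (level before this adjustment is 11 < 23, so +2): 11 + 2 = 13.
R4 applies: 13 + 2 = 15.
R6 does not apply.
R7 does not apply.
Final offense level: 15.
Level 15 falls in the 14-27 band.
Fine table: Level 14-27 → Ⱡ45,000–Ⱡ73,000.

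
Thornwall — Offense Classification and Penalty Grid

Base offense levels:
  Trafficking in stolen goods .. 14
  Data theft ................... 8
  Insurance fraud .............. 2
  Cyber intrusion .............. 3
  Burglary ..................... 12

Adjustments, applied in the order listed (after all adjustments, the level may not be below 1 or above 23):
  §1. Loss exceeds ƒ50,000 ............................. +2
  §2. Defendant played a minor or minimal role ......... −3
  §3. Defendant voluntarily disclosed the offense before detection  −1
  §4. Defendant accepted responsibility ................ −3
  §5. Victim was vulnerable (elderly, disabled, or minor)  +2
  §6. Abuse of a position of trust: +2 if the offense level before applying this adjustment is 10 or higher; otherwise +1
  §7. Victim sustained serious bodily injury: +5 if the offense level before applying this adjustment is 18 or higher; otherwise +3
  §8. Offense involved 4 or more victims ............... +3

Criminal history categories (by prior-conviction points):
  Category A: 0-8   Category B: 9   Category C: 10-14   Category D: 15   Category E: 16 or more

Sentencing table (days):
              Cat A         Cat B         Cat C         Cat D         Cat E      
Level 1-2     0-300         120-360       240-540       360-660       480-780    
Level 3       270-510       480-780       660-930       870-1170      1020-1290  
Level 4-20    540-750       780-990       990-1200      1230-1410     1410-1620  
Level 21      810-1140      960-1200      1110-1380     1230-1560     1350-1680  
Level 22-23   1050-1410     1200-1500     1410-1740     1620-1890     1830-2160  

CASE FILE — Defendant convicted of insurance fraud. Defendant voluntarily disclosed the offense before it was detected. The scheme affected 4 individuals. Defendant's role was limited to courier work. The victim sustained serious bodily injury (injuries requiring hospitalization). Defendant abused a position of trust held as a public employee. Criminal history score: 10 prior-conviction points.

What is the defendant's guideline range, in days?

Base offense level for insurance fraud: 2.
§2 applies: 2 − 3 = -1.
§3 applies: -1 − 1 = -2.
§4 does not apply.
§6 applies (level before this adjustment is -2 < 10, so +1): -2 + 1 = -1.
§7 applies (level before this adjustment is -1 < 18, so +3): -1 + 3 = 2.
§8 applies: 2 + 3 = 5.
Final offense level: 5.
Criminal history: 10 prior points → Category C (10-14).
Level 5 falls in the 4-20 band.
Grid: Level 4-20 × Category C = 990-1200 days.

990-1200 days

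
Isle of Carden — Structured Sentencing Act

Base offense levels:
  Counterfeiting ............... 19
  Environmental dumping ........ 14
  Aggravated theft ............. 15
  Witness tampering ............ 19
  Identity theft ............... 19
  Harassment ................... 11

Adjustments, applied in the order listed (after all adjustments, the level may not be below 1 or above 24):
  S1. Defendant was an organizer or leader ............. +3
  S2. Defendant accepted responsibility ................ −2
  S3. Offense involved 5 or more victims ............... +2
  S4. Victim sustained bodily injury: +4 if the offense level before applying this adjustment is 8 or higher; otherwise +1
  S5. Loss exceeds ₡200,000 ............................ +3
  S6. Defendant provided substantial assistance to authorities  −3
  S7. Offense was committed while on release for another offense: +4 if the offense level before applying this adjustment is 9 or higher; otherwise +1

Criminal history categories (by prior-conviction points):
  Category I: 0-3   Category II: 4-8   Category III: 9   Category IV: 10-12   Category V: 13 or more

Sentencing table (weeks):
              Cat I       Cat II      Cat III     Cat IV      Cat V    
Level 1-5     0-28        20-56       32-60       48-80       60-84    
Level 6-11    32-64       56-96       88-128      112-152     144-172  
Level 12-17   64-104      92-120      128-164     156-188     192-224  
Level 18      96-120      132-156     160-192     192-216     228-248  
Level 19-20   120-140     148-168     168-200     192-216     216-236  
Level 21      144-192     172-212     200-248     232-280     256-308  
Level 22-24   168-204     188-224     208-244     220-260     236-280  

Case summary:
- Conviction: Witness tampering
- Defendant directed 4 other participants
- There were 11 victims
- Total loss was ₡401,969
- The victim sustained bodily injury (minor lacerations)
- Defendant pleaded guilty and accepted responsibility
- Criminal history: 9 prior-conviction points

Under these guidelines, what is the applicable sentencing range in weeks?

208-244 weeks

Base offense level for witness tampering: 19.
S1 applies: 19 + 3 = 22.
S2 applies: 22 − 2 = 20.
S3 applies: 20 + 2 = 22.
S4 applies (level before this adjustment is 22 ≥ 8, so +4): 22 + 4 = 26.
S5 applies: 26 + 3 = 29.
S6 does not apply.
Level 29 exceeds the maximum of 24; capped at 24.
Final offense level: 24.
Criminal history: 9 prior points → Category III (9).
Level 24 falls in the 22-24 band.
Grid: Level 22-24 × Category III = 208-244 weeks.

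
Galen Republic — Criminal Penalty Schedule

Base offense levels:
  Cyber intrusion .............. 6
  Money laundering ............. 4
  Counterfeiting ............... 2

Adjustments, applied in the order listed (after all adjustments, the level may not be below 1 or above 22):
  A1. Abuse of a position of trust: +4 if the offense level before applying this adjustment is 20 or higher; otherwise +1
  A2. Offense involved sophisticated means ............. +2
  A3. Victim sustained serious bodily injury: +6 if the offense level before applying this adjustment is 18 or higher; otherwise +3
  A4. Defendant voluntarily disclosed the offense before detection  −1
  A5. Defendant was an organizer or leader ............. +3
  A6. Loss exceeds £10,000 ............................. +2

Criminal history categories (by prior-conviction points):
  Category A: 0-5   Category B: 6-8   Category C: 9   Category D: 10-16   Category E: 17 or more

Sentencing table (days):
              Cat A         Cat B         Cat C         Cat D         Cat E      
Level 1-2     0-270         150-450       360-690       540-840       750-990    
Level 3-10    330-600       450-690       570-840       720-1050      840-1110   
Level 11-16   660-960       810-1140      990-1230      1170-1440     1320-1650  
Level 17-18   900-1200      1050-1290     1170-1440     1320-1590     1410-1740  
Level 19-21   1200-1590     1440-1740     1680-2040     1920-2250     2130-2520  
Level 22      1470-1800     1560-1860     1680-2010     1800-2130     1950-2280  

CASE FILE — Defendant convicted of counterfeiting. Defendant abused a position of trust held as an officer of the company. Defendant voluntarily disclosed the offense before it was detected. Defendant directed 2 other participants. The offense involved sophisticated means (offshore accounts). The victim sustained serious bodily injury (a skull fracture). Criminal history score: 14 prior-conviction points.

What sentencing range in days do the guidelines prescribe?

720-1050 days

Base offense level for counterfeiting: 2.
A1 applies (level before this adjustment is 2 < 20, so +1): 2 + 1 = 3.
A2 applies: 3 + 2 = 5.
A3 applies (level before this adjustment is 5 < 18, so +3): 5 + 3 = 8.
A4 applies: 8 − 1 = 7.
A5 applies: 7 + 3 = 10.
Final offense level: 10.
Criminal history: 14 prior points → Category D (10-16).
Level 10 falls in the 3-10 band.
Grid: Level 3-10 × Category D = 720-1050 days.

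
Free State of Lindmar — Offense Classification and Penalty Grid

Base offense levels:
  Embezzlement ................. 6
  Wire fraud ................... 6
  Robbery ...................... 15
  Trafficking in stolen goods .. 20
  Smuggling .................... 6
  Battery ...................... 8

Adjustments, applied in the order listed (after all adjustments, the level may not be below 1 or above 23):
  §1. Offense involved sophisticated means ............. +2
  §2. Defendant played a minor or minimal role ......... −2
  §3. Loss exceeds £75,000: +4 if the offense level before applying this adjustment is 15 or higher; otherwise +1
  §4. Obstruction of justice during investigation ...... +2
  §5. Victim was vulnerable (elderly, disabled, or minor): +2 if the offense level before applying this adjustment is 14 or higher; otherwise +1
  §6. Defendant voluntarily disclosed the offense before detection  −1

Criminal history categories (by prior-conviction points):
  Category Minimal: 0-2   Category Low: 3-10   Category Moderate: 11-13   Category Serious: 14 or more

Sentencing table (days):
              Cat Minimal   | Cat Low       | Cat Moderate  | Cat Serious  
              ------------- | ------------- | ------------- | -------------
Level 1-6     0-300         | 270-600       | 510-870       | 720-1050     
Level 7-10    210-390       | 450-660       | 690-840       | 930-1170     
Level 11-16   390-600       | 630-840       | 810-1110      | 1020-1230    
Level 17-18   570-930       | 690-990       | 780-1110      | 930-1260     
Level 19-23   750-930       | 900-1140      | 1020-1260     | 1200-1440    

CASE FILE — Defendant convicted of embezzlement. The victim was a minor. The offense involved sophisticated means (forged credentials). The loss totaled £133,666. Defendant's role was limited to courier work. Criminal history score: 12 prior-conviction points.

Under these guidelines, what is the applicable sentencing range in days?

Base offense level for embezzlement: 6.
§1 applies: 6 + 2 = 8.
§2 applies: 8 − 2 = 6.
§3 applies (level before this adjustment is 6 < 15, so +1): 6 + 1 = 7.
§5 applies (level before this adjustment is 7 < 14, so +1): 7 + 1 = 8.
§6 does not apply.
Final offense level: 8.
Criminal history: 12 prior points → Category Moderate (11-13).
Level 8 falls in the 7-10 band.
Grid: Level 7-10 × Category Moderate = 690-840 days.

690-840 days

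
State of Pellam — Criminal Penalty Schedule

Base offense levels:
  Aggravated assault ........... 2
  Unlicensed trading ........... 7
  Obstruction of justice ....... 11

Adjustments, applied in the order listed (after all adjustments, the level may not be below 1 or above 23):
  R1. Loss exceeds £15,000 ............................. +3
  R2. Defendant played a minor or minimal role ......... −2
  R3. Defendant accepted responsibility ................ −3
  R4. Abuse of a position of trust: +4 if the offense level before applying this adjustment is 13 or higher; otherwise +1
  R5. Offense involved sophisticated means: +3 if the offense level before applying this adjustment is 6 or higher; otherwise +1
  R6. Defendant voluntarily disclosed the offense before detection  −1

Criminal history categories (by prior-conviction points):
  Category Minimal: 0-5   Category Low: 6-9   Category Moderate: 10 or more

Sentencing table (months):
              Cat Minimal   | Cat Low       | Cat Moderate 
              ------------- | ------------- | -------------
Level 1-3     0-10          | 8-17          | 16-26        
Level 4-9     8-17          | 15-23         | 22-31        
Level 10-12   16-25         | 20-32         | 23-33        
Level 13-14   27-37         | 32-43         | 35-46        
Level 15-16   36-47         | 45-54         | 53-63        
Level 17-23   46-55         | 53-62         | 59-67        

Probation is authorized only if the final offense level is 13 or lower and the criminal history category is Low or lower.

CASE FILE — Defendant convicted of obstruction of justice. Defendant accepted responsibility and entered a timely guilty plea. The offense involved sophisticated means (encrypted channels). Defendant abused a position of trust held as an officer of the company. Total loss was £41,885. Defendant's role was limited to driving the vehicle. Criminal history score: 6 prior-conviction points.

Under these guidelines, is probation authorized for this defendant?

Base offense level for obstruction of justice: 11.
R1 applies: 11 + 3 = 14.
R2 applies: 14 − 2 = 12.
R3 applies: 12 − 3 = 9.
R4 applies (level before this adjustment is 9 < 13, so +1): 9 + 1 = 10.
R5 applies (level before this adjustment is 10 ≥ 6, so +3): 10 + 3 = 13.
R6 does not apply.
Final offense level: 13.
Criminal history: 6 prior points → Category Low (6-9).
Level 13 falls in the 13-14 band.
Grid: Level 13-14 × Category Low = 32-43 months.
Probation check: level 13 ≤ 13 and category Low ≤ Low → eligible.

Yes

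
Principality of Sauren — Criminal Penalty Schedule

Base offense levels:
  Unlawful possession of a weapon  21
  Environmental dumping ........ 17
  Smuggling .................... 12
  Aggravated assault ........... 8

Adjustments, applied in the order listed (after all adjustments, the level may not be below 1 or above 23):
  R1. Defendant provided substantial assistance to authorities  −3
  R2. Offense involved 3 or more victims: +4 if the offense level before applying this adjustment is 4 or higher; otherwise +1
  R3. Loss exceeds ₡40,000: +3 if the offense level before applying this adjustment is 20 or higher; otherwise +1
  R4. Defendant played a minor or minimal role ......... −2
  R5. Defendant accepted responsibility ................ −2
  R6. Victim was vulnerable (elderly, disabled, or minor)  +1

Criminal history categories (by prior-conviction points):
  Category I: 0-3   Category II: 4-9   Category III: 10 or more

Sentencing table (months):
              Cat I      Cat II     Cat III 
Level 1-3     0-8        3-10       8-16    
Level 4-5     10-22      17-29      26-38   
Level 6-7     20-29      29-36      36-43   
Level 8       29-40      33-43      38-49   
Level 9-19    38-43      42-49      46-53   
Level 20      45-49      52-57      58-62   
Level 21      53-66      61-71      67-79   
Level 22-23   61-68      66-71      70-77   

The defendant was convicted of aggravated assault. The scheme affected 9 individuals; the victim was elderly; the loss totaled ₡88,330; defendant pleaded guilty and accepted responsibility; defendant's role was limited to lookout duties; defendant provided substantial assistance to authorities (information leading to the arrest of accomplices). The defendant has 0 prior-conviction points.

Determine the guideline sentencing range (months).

20-29 months

Base offense level for aggravated assault: 8.
R1 applies: 8 − 3 = 5.
R2 applies (level before this adjustment is 5 ≥ 4, so +4): 5 + 4 = 9.
R3 applies (level before this adjustment is 9 < 20, so +1): 9 + 1 = 10.
R4 applies: 10 − 2 = 8.
R5 applies: 8 − 2 = 6.
R6 applies: 6 + 1 = 7.
Final offense level: 7.
Criminal history: 0 prior points → Category I (0-3).
Level 7 falls in the 6-7 band.
Grid: Level 6-7 × Category I = 20-29 months.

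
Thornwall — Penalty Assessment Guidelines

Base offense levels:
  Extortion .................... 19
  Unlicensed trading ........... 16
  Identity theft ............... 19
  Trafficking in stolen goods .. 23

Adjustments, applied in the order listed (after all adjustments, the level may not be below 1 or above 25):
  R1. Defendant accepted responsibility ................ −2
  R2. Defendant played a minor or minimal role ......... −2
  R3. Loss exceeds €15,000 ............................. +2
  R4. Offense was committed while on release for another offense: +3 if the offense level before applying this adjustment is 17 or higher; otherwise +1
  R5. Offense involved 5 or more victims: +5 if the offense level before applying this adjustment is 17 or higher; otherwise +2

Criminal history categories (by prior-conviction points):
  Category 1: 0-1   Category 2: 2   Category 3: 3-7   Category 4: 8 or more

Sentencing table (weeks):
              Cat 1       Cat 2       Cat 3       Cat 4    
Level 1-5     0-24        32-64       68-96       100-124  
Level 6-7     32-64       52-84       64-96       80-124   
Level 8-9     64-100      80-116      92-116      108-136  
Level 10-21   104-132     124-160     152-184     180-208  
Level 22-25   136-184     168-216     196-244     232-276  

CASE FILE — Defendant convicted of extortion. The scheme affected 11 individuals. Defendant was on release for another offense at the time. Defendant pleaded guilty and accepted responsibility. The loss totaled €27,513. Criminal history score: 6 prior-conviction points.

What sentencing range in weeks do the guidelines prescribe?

196-244 weeks

Base offense level for extortion: 19.
R1 applies: 19 − 2 = 17.
R3 applies: 17 + 2 = 19.
R4 applies (level before this adjustment is 19 ≥ 17, so +3): 19 + 3 = 22.
R5 applies (level before this adjustment is 22 ≥ 17, so +5): 22 + 5 = 27.
Level 27 exceeds the maximum of 25; capped at 25.
Final offense level: 25.
Criminal history: 6 prior points → Category 3 (3-7).
Level 25 falls in the 22-25 band.
Grid: Level 22-25 × Category 3 = 196-244 weeks.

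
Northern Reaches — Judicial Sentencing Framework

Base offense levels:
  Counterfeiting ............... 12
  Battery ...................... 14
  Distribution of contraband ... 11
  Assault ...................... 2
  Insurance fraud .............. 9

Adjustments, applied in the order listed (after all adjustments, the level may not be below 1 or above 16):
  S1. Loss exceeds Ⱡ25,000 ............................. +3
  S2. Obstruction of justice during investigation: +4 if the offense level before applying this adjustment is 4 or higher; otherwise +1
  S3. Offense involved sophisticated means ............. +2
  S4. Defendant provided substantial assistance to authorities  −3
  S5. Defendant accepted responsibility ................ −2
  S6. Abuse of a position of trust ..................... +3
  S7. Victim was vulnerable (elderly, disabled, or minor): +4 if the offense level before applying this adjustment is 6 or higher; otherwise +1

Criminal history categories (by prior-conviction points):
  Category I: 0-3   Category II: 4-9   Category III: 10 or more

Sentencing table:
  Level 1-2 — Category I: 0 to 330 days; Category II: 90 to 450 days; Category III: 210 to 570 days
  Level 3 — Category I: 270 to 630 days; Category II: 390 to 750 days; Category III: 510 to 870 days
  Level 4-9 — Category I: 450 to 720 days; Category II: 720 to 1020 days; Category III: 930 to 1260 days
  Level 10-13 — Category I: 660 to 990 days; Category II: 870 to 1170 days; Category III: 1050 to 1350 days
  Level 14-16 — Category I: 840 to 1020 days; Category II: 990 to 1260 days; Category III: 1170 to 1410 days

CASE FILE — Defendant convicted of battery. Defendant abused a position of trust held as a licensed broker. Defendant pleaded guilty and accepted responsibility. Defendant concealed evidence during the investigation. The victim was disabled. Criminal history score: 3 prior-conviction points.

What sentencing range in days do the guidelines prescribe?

840-1020 days

Base offense level for battery: 14.
S1 does not apply.
S2 applies (level before this adjustment is 14 ≥ 4, so +4): 14 + 4 = 18.
S3 does not apply.
S4 does not apply.
S5 applies: 18 − 2 = 16.
S6 applies: 16 + 3 = 19.
S7 applies (level before this adjustment is 19 ≥ 6, so +4): 19 + 4 = 23.
Level 23 exceeds the maximum of 16; capped at 16.
Final offense level: 16.
Criminal history: 3 prior points → Category I (0-3).
Level 16 falls in the 14-16 band.
Grid: Level 14-16 × Category I = 840-1020 days.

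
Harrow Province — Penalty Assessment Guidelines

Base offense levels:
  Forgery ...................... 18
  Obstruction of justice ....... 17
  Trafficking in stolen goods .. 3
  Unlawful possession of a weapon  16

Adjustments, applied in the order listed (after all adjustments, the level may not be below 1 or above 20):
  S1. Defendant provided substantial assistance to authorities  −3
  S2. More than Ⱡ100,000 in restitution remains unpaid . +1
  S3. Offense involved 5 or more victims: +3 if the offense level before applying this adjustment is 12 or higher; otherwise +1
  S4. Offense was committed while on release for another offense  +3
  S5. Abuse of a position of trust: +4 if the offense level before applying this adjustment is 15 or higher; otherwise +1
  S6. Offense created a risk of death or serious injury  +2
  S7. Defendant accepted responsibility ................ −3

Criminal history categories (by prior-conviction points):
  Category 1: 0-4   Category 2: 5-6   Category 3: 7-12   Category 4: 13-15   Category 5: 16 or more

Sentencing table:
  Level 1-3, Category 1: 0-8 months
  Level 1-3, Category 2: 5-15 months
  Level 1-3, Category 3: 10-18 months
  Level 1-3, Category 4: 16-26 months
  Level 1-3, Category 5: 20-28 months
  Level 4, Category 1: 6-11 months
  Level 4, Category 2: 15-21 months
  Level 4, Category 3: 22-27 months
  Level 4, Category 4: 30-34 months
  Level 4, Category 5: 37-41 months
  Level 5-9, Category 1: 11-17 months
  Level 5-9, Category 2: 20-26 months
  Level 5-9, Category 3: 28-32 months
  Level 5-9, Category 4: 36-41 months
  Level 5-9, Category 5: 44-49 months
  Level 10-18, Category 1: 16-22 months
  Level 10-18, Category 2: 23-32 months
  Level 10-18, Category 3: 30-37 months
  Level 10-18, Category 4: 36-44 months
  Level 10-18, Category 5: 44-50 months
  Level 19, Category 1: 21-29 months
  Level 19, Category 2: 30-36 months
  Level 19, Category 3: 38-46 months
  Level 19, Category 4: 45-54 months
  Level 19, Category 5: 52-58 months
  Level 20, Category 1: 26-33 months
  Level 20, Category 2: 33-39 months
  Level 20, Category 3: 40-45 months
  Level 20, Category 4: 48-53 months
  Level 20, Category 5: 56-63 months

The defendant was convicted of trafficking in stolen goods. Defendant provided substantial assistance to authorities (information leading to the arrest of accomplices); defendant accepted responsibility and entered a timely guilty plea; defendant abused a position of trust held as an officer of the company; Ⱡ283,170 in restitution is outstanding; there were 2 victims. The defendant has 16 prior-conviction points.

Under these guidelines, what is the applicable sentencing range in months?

Base offense level for trafficking in stolen goods: 3.
S1 applies: 3 − 3 = 0.
S2 applies: 0 + 1 = 1.
S3 does not apply.
S4 does not apply.
S5 applies (level before this adjustment is 1 < 15, so +1): 1 + 1 = 2.
S6 does not apply.
S7 applies: 2 − 3 = -1.
Level -1 is below the minimum of 1; floored at 1.
Final offense level: 1.
Criminal history: 16 prior points → Category 5 (16+).
Level 1 falls in the 1-3 band.
Grid: Level 1-3 × Category 5 = 20-28 months.

20-28 months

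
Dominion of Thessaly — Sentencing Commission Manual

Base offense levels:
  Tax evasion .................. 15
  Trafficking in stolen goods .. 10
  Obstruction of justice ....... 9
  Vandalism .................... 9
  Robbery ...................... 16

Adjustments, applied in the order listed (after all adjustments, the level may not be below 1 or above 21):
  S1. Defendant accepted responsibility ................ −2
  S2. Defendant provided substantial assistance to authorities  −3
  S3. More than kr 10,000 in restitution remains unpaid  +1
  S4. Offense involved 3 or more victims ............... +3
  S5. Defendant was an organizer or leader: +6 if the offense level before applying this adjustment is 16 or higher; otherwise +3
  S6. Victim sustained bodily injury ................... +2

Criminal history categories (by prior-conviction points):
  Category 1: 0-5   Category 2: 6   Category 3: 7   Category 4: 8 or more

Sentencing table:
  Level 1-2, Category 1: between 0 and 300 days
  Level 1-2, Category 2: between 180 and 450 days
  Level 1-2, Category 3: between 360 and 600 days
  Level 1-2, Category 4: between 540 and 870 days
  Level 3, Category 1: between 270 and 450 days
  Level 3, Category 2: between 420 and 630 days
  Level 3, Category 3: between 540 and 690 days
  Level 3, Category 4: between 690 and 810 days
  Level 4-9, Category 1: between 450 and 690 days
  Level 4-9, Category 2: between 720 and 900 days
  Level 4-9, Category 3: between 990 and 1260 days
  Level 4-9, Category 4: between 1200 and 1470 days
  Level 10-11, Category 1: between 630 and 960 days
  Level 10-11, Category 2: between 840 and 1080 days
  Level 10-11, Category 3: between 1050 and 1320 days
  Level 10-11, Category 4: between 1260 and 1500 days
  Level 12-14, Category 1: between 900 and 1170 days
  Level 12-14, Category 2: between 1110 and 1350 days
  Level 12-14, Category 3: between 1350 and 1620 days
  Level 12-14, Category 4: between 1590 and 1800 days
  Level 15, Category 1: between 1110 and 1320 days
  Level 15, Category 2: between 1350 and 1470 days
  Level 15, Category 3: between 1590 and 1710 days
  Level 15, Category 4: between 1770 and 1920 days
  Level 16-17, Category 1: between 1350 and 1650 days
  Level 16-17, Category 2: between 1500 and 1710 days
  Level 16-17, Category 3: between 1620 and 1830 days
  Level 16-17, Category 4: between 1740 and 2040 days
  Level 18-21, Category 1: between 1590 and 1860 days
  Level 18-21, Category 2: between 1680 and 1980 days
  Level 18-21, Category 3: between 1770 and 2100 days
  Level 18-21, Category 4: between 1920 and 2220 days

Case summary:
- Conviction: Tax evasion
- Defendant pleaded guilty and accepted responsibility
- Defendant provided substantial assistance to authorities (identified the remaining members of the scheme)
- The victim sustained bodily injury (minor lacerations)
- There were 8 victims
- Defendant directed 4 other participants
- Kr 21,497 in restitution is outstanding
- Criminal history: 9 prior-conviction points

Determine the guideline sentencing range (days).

Base offense level for tax evasion: 15.
S1 applies: 15 − 2 = 13.
S2 applies: 13 − 3 = 10.
S3 applies: 10 + 1 = 11.
S4 applies: 11 + 3 = 14.
S5 applies (level before this adjustment is 14 < 16, so +3): 14 + 3 = 17.
S6 applies: 17 + 2 = 19.
Final offense level: 19.
Criminal history: 9 prior points → Category 4 (8+).
Level 19 falls in the 18-21 band.
Grid: Level 18-21 × Category 4 = 1920-2220 days.

1920-2220 days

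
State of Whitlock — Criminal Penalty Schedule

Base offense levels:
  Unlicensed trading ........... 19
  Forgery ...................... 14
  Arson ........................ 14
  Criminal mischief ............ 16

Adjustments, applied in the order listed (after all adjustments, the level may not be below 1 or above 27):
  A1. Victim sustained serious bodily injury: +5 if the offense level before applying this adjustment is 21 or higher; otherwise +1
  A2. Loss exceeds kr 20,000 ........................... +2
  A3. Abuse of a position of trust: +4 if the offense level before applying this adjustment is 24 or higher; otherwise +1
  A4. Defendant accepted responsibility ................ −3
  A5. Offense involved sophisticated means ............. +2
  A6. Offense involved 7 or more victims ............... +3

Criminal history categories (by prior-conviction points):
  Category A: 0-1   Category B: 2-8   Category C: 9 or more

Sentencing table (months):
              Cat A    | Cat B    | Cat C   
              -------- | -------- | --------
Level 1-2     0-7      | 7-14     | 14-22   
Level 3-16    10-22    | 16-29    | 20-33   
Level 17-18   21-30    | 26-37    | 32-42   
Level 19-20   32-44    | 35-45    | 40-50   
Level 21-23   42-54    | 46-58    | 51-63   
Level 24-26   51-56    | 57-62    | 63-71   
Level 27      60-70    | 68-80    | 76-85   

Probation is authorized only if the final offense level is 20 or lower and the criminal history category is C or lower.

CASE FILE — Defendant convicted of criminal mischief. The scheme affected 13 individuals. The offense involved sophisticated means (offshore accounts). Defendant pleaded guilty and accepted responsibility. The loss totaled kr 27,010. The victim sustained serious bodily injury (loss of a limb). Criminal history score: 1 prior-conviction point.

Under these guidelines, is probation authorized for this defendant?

Base offense level for criminal mischief: 16.
A1 applies (level before this adjustment is 16 < 21, so +1): 16 + 1 = 17.
A2 applies: 17 + 2 = 19.
A3 does not apply.
A4 applies: 19 − 3 = 16.
A5 applies: 16 + 2 = 18.
A6 applies: 18 + 3 = 21.
Final offense level: 21.
Criminal history: 1 prior point → Category A (0-1).
Level 21 falls in the 21-23 band.
Grid: Level 21-23 × Category A = 42-54 months.
Probation check: level 21 > 20 and category A ≤ C → not eligible.

No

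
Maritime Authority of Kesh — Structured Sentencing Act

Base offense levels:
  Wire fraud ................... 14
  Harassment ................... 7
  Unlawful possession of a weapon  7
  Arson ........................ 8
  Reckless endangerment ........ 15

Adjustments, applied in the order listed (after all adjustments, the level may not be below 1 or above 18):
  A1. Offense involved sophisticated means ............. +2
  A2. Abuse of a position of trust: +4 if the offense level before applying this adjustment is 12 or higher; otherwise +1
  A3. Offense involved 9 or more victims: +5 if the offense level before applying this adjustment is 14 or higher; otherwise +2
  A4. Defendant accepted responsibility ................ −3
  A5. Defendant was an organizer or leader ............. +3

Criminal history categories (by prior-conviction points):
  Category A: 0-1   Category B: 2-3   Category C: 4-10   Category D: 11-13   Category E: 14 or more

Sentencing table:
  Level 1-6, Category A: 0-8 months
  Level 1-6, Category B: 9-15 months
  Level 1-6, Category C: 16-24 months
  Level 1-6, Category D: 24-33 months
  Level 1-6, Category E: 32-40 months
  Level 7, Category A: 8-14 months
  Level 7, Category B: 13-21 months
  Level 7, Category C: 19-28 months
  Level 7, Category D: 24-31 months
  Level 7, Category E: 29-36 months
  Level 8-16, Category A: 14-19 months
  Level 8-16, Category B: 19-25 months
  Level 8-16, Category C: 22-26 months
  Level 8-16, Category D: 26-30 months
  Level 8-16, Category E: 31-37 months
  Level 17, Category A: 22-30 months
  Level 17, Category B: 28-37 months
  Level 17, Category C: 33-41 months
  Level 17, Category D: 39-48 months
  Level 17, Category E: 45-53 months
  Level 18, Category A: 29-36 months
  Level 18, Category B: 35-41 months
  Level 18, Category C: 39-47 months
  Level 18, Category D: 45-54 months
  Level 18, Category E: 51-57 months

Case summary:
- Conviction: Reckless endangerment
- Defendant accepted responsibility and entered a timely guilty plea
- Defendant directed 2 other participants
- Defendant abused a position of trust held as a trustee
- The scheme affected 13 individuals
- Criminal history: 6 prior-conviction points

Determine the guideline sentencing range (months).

39-47 months

Base offense level for reckless endangerment: 15.
A1 does not apply.
A2 applies (level before this adjustment is 15 ≥ 12, so +4): 15 + 4 = 19.
A3 applies (level before this adjustment is 19 ≥ 14, so +5): 19 + 5 = 24.
A4 applies: 24 − 3 = 21.
A5 applies: 21 + 3 = 24.
Level 24 exceeds the maximum of 18; capped at 18.
Final offense level: 18.
Criminal history: 6 prior points → Category C (4-10).
Level 18 falls in the 18 band.
Grid: Level 18 × Category C = 39-47 months.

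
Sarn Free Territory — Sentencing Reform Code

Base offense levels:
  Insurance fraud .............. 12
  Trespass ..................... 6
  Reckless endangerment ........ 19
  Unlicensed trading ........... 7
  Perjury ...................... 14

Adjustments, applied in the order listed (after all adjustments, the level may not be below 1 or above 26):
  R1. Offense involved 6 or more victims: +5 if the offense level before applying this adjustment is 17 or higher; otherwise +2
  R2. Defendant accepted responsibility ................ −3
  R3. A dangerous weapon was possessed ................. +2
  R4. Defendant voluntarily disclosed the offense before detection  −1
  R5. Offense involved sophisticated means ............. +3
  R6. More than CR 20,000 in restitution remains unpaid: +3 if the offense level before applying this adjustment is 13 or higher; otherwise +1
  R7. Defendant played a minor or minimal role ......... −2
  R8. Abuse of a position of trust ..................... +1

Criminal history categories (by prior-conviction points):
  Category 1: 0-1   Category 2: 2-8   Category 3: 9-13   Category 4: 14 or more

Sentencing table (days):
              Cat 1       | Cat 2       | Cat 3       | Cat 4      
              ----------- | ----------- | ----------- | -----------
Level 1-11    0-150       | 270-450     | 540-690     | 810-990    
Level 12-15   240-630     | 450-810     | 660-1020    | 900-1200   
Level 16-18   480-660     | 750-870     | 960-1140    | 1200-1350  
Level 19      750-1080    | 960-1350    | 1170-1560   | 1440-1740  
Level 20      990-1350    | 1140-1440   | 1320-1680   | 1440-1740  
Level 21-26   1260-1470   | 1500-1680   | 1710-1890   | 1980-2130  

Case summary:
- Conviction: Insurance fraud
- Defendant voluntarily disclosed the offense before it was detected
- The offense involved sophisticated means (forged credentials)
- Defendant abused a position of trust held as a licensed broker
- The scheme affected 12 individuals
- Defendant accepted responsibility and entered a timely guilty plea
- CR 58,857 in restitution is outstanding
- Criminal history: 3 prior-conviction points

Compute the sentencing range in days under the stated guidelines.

750-870 days

Base offense level for insurance fraud: 12.
R1 applies (level before this adjustment is 12 < 17, so +2): 12 + 2 = 14.
R2 applies: 14 − 3 = 11.
R3 does not apply.
R4 applies: 11 − 1 = 10.
R5 applies: 10 + 3 = 13.
R6 applies (level before this adjustment is 13 ≥ 13, so +3): 13 + 3 = 16.
R7 does not apply.
R8 applies: 16 + 1 = 17.
Final offense level: 17.
Criminal history: 3 prior points → Category 2 (2-8).
Level 17 falls in the 16-18 band.
Grid: Level 16-18 × Category 2 = 750-870 days.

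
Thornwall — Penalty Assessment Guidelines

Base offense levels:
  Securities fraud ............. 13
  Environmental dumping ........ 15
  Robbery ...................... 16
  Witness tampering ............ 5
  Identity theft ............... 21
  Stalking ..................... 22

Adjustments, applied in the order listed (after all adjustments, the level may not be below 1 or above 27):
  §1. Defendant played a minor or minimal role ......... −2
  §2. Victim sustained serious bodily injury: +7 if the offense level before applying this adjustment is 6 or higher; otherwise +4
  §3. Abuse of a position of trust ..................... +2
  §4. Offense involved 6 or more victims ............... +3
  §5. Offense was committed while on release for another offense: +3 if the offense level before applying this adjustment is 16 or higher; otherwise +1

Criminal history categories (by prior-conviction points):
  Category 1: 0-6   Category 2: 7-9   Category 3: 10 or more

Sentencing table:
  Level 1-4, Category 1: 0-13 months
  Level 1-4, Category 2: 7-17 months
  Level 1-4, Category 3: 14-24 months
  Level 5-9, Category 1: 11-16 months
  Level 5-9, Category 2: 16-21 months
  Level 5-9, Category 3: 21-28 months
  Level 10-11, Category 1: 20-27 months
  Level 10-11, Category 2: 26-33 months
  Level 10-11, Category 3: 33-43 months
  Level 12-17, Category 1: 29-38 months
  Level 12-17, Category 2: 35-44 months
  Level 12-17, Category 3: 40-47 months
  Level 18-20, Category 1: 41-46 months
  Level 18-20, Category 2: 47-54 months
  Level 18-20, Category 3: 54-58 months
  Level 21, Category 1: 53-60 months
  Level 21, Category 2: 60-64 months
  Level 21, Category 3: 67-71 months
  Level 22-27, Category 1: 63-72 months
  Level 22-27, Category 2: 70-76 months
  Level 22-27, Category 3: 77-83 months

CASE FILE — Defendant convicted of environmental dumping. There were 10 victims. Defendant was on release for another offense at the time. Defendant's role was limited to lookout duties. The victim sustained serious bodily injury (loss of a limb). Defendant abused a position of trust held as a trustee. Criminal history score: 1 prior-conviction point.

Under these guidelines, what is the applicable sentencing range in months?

63-72 months

Base offense level for environmental dumping: 15.
§1 applies: 15 − 2 = 13.
§2 applies (level before this adjustment is 13 ≥ 6, so +7): 13 + 7 = 20.
§3 applies: 20 + 2 = 22.
§4 applies: 22 + 3 = 25.
§5 applies (level before this adjustment is 25 ≥ 16, so +3): 25 + 3 = 28.
Level 28 exceeds the maximum of 27; capped at 27.
Final offense level: 27.
Criminal history: 1 prior point → Category 1 (0-6).
Level 27 falls in the 22-27 band.
Grid: Level 22-27 × Category 1 = 63-72 months.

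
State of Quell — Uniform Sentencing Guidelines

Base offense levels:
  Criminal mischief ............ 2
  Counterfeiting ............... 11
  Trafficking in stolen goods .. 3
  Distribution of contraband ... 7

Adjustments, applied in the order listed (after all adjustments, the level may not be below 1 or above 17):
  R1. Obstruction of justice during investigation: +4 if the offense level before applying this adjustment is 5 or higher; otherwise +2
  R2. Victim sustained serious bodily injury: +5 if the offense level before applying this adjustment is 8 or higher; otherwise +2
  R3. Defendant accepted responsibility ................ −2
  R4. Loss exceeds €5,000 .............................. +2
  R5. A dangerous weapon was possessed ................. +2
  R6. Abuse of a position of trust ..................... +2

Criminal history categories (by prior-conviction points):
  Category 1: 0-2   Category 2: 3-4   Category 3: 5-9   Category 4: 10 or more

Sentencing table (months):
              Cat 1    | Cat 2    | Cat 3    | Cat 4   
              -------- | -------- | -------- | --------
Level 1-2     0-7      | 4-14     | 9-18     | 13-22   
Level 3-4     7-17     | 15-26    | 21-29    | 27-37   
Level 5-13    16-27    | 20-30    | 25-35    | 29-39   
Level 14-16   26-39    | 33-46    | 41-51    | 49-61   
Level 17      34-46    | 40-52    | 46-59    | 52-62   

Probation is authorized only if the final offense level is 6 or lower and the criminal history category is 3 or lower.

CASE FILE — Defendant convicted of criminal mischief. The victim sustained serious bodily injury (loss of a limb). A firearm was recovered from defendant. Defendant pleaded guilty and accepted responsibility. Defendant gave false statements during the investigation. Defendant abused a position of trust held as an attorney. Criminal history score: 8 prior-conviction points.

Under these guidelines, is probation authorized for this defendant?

No

Base offense level for criminal mischief: 2.
R1 applies (level before this adjustment is 2 < 5, so +2): 2 + 2 = 4.
R2 applies (level before this adjustment is 4 < 8, so +2): 4 + 2 = 6.
R3 applies: 6 − 2 = 4.
R5 applies: 4 + 2 = 6.
R6 applies: 6 + 2 = 8.
Final offense level: 8.
Criminal history: 8 prior points → Category 3 (5-9).
Level 8 falls in the 5-13 band.
Grid: Level 5-13 × Category 3 = 25-35 months.
Probation check: level 8 > 6 and category 3 ≤ 3 → not eligible.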